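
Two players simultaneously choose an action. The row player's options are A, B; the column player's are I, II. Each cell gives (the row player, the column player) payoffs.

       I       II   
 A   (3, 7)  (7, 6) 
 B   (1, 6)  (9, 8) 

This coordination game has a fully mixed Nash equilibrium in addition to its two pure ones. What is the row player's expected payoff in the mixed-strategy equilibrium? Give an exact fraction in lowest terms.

5

The column player mixes with probability q on I, chosen so the row player is indifferent: 3q + 7(1−q) = 1q + 9(1−q) gives q = 1/2.
The row player's expected payoff (from either row, since indifferent) is 3·1/2 + 7·1/2 = 5.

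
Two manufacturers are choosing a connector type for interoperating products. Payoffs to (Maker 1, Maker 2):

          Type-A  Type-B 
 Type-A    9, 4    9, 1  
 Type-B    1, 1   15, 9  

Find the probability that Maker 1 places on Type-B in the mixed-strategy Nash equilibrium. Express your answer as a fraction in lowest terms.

3/11

Maker 1's mix p on Type-A must make Maker 2 indifferent between Type-A and Type-B.
Maker 2's payoff from Type-A: 4p + 1(1−p). From Type-B: 1p + 9(1−p).
Set equal: 3p = 8(1−p) → p = 8/11.
Probability on Type-B is 1 − 8/11 = 3/11.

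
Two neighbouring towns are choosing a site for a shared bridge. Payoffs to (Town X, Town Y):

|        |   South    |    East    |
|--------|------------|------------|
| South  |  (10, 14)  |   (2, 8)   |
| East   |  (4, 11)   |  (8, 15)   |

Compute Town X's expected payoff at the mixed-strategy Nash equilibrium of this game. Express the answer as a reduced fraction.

Town Y mixes with probability q on South, chosen so Town X is indifferent: 10q + 2(1−q) = 4q + 8(1−q) gives q = 1/2.
Town X's expected payoff (from either row, since indifferent) is 10·1/2 + 2·1/2 = 6.

6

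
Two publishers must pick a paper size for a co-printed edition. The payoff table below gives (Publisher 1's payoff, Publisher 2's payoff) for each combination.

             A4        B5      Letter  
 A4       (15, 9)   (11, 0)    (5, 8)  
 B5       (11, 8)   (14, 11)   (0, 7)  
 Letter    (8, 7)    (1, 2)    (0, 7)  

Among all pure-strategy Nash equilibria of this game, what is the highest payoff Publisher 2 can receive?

11

Both A4 is a pure NE (Publisher 1: 15 ≥ 11; Publisher 2: 9 ≥ 8). Publisher 2 gets 9.
Both B5 is a pure NE (Publisher 1: 14 ≥ 11; Publisher 2: 11 ≥ 8). Publisher 2 gets 11.
Every other cell has a profitable deviation for at least one player. Highest of {9, 11} is 11.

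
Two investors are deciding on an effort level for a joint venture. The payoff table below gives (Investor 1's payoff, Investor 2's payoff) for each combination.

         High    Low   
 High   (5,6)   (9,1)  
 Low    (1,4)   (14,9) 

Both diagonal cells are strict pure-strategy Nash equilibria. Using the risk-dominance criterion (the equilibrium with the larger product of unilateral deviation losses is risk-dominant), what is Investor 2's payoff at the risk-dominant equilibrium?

At both High: Investor 1 loses 5 − 1 = 4 by deviating; Investor 2 loses 6 − 1 = 5. Product = 4·5 = 20.
At both Low: Investor 1 loses 14 − 9 = 5 by deviating; Investor 2 loses 9 − 4 = 5. Product = 5·5 = 25.
25 > 20, so both Low is risk-dominant. Investor 2's payoff there is 9.

9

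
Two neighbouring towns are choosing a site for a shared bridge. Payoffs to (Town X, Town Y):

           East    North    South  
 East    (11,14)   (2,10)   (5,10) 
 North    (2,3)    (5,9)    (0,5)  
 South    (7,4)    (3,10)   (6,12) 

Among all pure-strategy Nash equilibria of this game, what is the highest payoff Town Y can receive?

Both East is a pure NE (Town X: 11 ≥ 7; Town Y: 14 ≥ 10). Town Y gets 14.
Both North is a pure NE (Town X: 5 ≥ 3; Town Y: 9 ≥ 5). Town Y gets 9.
Both South is a pure NE (Town X: 6 ≥ 5; Town Y: 12 ≥ 10). Town Y gets 12.
Every other cell has a profitable deviation for at least one player. Highest of {14, 9, 12} is 14.

14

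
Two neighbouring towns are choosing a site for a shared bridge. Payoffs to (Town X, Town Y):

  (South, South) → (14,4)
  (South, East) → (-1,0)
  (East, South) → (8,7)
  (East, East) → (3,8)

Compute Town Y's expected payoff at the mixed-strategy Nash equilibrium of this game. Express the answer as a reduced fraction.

32/5

Town X mixes with probability p on South, chosen so Town Y is indifferent: 4p + 7(1−p) = 0p + 8(1−p) gives p = 1/5.
Town Y's expected payoff is 4·1/5 + 7·4/5 = 32/5.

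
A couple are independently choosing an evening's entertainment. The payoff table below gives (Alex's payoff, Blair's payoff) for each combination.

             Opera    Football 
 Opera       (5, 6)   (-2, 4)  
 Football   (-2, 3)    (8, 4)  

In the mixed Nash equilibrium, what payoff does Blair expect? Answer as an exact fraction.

4

Alex mixes with probability p on Opera, chosen so Blair is indifferent: 6p + 3(1−p) = 4p + 4(1−p) gives p = 1/3.
Blair's expected payoff is 6·1/3 + 3·2/3 = 4.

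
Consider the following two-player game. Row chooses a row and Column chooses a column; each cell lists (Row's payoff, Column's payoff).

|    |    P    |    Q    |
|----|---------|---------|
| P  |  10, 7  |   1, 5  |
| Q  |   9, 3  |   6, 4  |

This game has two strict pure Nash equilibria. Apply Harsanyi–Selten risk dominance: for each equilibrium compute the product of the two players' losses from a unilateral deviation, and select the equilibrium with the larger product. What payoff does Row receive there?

At both P: Row loses 10 − 9 = 1 by deviating; Column loses 7 − 5 = 2. Product = 1·2 = 2.
At both Q: Row loses 6 − 1 = 5 by deviating; Column loses 4 − 3 = 1. Product = 5·1 = 5.
5 > 2, so both Q is risk-dominant. Row's payoff there is 6.

6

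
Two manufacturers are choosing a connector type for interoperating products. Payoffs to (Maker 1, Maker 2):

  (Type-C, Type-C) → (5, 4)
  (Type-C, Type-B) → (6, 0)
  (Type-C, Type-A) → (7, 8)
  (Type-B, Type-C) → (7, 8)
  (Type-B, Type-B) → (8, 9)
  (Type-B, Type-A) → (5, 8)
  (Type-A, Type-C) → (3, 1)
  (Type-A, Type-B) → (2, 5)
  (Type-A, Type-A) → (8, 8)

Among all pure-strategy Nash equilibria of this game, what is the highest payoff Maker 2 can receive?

Both Type-B is a pure NE (Maker 1: 8 ≥ 6; Maker 2: 9 ≥ 8). Maker 2 gets 9.
Both Type-A is a pure NE (Maker 1: 8 ≥ 7; Maker 2: 8 ≥ 5). Maker 2 gets 8.
Every other cell has a profitable deviation for at least one player. Highest of {9, 8} is 9.

9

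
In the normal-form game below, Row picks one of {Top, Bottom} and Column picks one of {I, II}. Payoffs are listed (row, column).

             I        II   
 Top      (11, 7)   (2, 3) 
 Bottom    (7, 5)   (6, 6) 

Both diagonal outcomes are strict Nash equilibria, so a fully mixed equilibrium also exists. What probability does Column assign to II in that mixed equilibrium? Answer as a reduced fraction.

Column's mix q on I must make Row indifferent between Top and Bottom.
Row's payoff from Top: 11q + 2(1−q). From Bottom: 7q + 6(1−q).
Set equal: 4q = 4(1−q) → q = 4/8 = 1/2.
Probability on II is 1 − 1/2 = 1/2.

1/2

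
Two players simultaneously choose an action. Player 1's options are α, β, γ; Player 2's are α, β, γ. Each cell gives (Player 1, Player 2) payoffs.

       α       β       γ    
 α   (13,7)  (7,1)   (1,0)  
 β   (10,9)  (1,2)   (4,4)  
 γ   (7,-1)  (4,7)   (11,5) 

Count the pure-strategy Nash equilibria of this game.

Both α: Player 1 gets 13 (best alternative 10); Player 2 gets 7 (best alternative 1). Neither deviates — NE.
Both γ is not a NE: Player 2 would switch to β (7 > 5).
No other cell survives both best-response checks, so there is 1 pure NE.

1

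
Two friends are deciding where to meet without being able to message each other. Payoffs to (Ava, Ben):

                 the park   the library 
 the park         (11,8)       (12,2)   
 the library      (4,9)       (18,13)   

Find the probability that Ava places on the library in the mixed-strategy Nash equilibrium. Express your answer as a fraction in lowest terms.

3/5

Ava's mix p on the park must make Ben indifferent between the park and the library.
Ben's payoff from the park: 8p + 9(1−p). From the library: 2p + 13(1−p).
Set equal: 6p = 4(1−p) → p = 4/10 = 2/5.
Probability on the library is 1 − 2/5 = 3/5.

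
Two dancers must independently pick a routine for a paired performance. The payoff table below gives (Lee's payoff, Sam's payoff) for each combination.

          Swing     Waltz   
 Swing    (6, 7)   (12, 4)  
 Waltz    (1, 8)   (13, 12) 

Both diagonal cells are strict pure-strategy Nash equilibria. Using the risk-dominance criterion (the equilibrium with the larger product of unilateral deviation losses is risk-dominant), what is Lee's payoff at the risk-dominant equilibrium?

At both Swing: Lee loses 6 − 1 = 5 by deviating; Sam loses 7 − 4 = 3. Product = 5·3 = 15.
At both Waltz: Lee loses 13 − 12 = 1 by deviating; Sam loses 12 − 8 = 4. Product = 1·4 = 4.
15 > 4, so both Swing is risk-dominant. Lee's payoff there is 6.

6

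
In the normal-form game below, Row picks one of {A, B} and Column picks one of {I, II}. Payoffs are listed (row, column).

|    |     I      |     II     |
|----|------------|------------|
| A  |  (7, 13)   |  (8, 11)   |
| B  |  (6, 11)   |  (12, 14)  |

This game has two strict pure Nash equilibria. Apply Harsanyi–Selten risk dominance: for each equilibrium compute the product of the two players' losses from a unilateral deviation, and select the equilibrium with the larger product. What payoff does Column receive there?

At (A, I): Row loses 7 − 6 = 1 by deviating; Column loses 13 − 11 = 2. Product = 1·2 = 2.
At (B, II): Row loses 12 − 8 = 4 by deviating; Column loses 14 − 11 = 3. Product = 4·3 = 12.
12 > 2, so (B, II) is risk-dominant. Column's payoff there is 14.

14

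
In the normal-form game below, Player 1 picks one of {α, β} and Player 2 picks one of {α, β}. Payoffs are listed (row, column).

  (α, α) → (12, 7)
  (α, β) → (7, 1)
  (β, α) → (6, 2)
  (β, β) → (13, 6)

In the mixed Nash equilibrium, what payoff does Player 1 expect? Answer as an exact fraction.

Player 2 mixes with probability q on α, chosen so Player 1 is indifferent: 12q + 7(1−q) = 6q + 13(1−q) gives q = 1/2.
Player 1's expected payoff (from either row, since indifferent) is 12·1/2 + 7·1/2 = 19/2.

19/2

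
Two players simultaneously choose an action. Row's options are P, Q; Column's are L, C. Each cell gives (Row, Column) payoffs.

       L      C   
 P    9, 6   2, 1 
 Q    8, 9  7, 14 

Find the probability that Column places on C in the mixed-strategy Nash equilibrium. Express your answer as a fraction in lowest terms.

Column's mix q on L must make Row indifferent between P and Q.
Row's payoff from P: 9q + 2(1−q). From Q: 8q + 7(1−q).
Set equal: 1q = 5(1−q) → q = 5/6.
Probability on C is 1 − 5/6 = 1/6.

1/6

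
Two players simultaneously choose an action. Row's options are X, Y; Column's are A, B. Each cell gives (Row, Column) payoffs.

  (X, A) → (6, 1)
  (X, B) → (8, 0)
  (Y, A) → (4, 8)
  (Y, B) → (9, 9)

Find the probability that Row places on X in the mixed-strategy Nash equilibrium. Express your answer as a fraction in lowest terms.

Row's mix p on X must make Column indifferent between A and B.
Column's payoff from A: 1p + 8(1−p). From B: 0p + 9(1−p).
Set equal: 1p = 1(1−p) → p = 1/2.

1/2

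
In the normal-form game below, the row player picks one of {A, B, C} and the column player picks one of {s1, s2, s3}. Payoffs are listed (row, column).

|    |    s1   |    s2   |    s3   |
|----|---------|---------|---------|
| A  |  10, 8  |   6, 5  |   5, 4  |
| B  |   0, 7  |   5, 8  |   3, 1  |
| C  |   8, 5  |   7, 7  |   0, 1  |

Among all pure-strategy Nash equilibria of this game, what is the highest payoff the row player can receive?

10

(A, s1) is a pure NE (the row player: 10 ≥ 8; the column player: 8 ≥ 5). The row player gets 10.
(C, s2) is a pure NE (the row player: 7 ≥ 6; the column player: 7 ≥ 5). The row player gets 7.
Every other cell has a profitable deviation for at least one player. Highest of {10, 7} is 10.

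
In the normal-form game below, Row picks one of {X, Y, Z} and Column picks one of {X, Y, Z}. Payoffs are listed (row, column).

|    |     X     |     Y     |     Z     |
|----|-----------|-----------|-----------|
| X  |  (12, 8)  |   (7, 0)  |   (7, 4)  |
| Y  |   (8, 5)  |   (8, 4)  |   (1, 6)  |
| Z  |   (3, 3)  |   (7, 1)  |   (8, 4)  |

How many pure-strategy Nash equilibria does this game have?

Both X: Row gets 12 (best alternative 8); Column gets 8 (best alternative 4). Neither deviates — NE.
Both Z: Row gets 8 (best alternative 7); Column gets 4 (best alternative 3). Neither deviates — NE.
Both Y is not a NE: Column would switch to Z (6 > 4).
No other cell survives both best-response checks, so there are 2 pure NE.

2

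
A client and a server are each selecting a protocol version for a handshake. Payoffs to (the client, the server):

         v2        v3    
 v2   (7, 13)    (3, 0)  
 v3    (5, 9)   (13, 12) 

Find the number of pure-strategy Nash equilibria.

Both v2: the client gets 7 (best alternative 5); the server gets 13 (best alternative 0). Neither deviates — NE.
Both v3: the client gets 13 (best alternative 3); the server gets 12 (best alternative 9). Neither deviates — NE.
(v2, v3) is not a NE: the client would switch to v3 (13 > 3).
No other cell survives both best-response checks, so there are 2 pure NE.

2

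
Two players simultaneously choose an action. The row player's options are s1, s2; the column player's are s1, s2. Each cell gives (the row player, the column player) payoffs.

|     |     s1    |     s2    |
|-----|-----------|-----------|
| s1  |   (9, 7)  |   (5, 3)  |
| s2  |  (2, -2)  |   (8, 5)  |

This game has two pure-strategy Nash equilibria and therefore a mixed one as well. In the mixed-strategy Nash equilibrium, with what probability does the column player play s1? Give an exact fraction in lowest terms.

3/10

The column player's mix q on s1 must make the row player indifferent between s1 and s2.
The row player's payoff from s1: 9q + 5(1−q). From s2: 2q + 8(1−q).
Set equal: 7q = 3(1−q) → q = 3/10.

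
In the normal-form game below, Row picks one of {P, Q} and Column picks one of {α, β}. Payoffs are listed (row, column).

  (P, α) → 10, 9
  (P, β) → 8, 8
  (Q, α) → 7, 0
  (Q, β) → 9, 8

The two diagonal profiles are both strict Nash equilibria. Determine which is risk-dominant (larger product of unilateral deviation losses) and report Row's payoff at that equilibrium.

9

At (P, α): Row loses 10 − 7 = 3 by deviating; Column loses 9 − 8 = 1. Product = 3·1 = 3.
At (Q, β): Row loses 9 − 8 = 1 by deviating; Column loses 8 − 0 = 8. Product = 1·8 = 8.
8 > 3, so (Q, β) is risk-dominant. Row's payoff there is 9.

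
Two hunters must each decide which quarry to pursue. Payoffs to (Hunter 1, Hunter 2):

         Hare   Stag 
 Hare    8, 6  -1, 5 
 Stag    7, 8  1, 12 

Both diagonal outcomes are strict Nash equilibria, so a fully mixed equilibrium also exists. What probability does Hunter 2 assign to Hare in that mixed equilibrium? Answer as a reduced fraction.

2/3

Hunter 2's mix q on Hare must make Hunter 1 indifferent between Hare and Stag.
Hunter 1's payoff from Hare: 8q + (-1)(1−q). From Stag: 7q + 1(1−q).
Set equal: 1q = 2(1−q) → q = 2/3.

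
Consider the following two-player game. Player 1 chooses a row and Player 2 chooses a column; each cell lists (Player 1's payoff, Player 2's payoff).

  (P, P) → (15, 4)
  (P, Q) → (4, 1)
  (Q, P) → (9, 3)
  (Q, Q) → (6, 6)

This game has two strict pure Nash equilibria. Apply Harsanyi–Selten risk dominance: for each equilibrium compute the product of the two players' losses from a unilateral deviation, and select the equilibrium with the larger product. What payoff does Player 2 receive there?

4

At both P: Player 1 loses 15 − 9 = 6 by deviating; Player 2 loses 4 − 1 = 3. Product = 6·3 = 18.
At both Q: Player 1 loses 6 − 4 = 2 by deviating; Player 2 loses 6 − 3 = 3. Product = 2·3 = 6.
18 > 6, so both P is risk-dominant. Player 2's payoff there is 4.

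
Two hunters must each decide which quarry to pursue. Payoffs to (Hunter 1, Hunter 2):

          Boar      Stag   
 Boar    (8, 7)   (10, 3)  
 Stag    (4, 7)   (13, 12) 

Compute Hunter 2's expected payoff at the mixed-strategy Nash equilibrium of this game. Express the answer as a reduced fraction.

Hunter 1 mixes with probability p on Boar, chosen so Hunter 2 is indifferent: 7p + 7(1−p) = 3p + 12(1−p) gives p = 5/9.
Hunter 2's expected payoff is 7·5/9 + 7·4/9 = 7.

7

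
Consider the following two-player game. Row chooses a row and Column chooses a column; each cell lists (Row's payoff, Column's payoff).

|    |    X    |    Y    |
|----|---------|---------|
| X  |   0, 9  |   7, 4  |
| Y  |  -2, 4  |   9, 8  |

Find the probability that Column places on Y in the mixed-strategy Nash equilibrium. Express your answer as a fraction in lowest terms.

Column's mix q on X must make Row indifferent between X and Y.
Row's payoff from X: 0q + 7(1−q). From Y: (-2)q + 9(1−q).
Set equal: 2q = 2(1−q) → q = 2/4 = 1/2.
Probability on Y is 1 − 1/2 = 1/2.

1/2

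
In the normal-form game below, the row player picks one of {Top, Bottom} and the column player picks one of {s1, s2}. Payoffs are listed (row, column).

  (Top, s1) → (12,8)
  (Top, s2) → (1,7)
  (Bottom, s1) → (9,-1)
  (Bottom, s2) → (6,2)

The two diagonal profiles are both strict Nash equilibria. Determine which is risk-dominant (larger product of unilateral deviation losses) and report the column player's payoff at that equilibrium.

At (Top, s1): the row player loses 12 − 9 = 3 by deviating; the column player loses 8 − 7 = 1. Product = 3·1 = 3.
At (Bottom, s2): the row player loses 6 − 1 = 5 by deviating; the column player loses 2 − (-1) = 3. Product = 5·3 = 15.
15 > 3, so (Bottom, s2) is risk-dominant. The column player's payoff there is 2.

2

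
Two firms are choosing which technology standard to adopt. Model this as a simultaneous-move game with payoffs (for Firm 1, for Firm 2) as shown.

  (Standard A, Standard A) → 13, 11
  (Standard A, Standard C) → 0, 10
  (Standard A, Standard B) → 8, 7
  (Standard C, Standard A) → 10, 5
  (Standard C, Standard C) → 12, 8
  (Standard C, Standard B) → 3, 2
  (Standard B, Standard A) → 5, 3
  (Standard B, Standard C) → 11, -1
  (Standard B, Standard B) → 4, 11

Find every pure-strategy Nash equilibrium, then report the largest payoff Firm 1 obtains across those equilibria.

Both Standard A is a pure NE (Firm 1: 13 ≥ 10; Firm 2: 11 ≥ 10). Firm 1 gets 13.
Both Standard C is a pure NE (Firm 1: 12 ≥ 11; Firm 2: 8 ≥ 5). Firm 1 gets 12.
Every other cell has a profitable deviation for at least one player. Highest of {13, 12} is 13.

13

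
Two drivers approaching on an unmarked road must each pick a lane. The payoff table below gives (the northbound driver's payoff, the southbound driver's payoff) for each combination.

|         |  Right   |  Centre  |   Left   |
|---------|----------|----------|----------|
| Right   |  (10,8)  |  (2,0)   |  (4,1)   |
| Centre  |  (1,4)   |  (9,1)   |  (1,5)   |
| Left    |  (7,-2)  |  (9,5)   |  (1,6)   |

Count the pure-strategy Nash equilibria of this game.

Both Right: the northbound driver gets 10 (best alternative 7); the southbound driver gets 8 (best alternative 1). Neither deviates — NE.
Both Centre is not a NE: the southbound driver would switch to Left (5 > 1).
No other cell survives both best-response checks, so there is 1 pure NE.

1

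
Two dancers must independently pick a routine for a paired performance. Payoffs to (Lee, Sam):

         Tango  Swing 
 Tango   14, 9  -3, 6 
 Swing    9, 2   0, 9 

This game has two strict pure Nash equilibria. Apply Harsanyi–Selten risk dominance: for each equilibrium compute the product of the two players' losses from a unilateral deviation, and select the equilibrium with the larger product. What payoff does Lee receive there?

0

At both Tango: Lee loses 14 − 9 = 5 by deviating; Sam loses 9 − 6 = 3. Product = 5·3 = 15.
At both Swing: Lee loses 0 − (-3) = 3 by deviating; Sam loses 9 − 2 = 7. Product = 3·7 = 21.
21 > 15, so both Swing is risk-dominant. Lee's payoff there is 0.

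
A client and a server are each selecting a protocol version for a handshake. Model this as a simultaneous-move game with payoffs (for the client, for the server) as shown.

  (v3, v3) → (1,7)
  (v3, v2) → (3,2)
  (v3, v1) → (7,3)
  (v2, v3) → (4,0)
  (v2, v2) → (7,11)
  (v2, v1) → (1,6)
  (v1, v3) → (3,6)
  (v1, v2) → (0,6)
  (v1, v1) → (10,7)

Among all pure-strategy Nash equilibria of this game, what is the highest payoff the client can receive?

Both v2 is a pure NE (the client: 7 ≥ 3; the server: 11 ≥ 6). The client gets 7.
Both v1 is a pure NE (the client: 10 ≥ 7; the server: 7 ≥ 6). The client gets 10.
Every other cell has a profitable deviation for at least one player. Highest of {7, 10} is 10.

10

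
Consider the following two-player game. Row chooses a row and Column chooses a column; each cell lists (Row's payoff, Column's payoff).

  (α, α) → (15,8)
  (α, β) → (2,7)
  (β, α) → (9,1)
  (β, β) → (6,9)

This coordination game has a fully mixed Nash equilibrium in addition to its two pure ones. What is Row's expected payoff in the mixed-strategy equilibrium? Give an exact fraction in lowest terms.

Column mixes with probability q on α, chosen so Row is indifferent: 15q + 2(1−q) = 9q + 6(1−q) gives q = 2/5.
Row's expected payoff (from either row, since indifferent) is 15·2/5 + 2·3/5 = 36/5.

36/5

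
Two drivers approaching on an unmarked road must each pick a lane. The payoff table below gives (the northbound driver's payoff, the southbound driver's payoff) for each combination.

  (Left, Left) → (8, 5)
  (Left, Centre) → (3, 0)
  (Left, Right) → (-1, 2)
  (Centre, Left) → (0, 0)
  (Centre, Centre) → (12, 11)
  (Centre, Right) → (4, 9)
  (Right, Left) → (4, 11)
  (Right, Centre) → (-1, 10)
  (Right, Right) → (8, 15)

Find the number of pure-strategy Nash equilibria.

Both Left: the northbound driver gets 8 (best alternative 4); the southbound driver gets 5 (best alternative 2). Neither deviates — NE.
Both Centre: the northbound driver gets 12 (best alternative 3); the southbound driver gets 11 (best alternative 9). Neither deviates — NE.
Both Right: the northbound driver gets 8 (best alternative 4); the southbound driver gets 15 (best alternative 11). Neither deviates — NE.
(Centre, Left) is not a NE: the northbound driver would switch to Left (8 > 0).
No other cell survives both best-response checks, so there are 3 pure NE.

3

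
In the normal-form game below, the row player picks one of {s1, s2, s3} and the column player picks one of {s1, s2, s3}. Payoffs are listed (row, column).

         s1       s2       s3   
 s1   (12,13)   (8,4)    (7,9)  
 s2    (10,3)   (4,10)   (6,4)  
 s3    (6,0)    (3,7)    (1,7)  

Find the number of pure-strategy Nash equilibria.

1

Both s1: the row player gets 12 (best alternative 10); the column player gets 13 (best alternative 9). Neither deviates — NE.
Both s3 is not a NE: the row player would switch to s1 (7 > 1).
No other cell survives both best-response checks, so there is 1 pure NE.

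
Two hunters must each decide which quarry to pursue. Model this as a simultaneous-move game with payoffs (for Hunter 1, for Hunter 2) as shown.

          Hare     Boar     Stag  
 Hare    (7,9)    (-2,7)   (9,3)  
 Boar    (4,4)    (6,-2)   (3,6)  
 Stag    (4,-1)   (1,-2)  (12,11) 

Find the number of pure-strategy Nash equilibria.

2

Both Hare: Hunter 1 gets 7 (best alternative 4); Hunter 2 gets 9 (best alternative 7). Neither deviates — NE.
Both Stag: Hunter 1 gets 12 (best alternative 9); Hunter 2 gets 11 (best alternative -1). Neither deviates — NE.
Both Boar is not a NE: Hunter 2 would switch to Stag (6 > -2).
No other cell survives both best-response checks, so there are 2 pure NE.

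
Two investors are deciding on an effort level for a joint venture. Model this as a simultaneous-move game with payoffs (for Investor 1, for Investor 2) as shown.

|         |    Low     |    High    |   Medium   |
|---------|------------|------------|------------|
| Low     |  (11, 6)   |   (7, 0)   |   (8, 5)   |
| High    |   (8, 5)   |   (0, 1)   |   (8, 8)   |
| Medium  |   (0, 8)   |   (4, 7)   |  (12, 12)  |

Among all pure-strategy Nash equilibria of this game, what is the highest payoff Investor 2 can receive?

12

Both Low is a pure NE (Investor 1: 11 ≥ 8; Investor 2: 6 ≥ 5). Investor 2 gets 6.
Both Medium is a pure NE (Investor 1: 12 ≥ 8; Investor 2: 12 ≥ 8). Investor 2 gets 12.
Every other cell has a profitable deviation for at least one player. Highest of {6, 12} is 12.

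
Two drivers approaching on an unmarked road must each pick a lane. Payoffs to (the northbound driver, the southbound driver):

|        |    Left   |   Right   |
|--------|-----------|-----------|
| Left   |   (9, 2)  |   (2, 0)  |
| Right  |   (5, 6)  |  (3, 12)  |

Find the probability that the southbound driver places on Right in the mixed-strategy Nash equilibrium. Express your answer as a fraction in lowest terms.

The southbound driver's mix q on Left must make the northbound driver indifferent between Left and Right.
The northbound driver's payoff from Left: 9q + 2(1−q). From Right: 5q + 3(1−q).
Set equal: 4q = 1(1−q) → q = 1/5.
Probability on Right is 1 − 1/5 = 4/5.

4/5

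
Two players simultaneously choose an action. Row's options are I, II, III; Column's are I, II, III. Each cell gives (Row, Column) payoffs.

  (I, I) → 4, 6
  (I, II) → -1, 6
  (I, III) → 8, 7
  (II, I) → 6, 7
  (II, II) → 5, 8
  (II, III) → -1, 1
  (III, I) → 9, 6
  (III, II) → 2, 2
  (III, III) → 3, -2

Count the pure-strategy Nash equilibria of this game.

3

(I, III): Row gets 8 (best alternative 3); Column gets 7 (best alternative 6). Neither deviates — NE.
Both II: Row gets 5 (best alternative 2); Column gets 8 (best alternative 7). Neither deviates — NE.
(III, I): Row gets 9 (best alternative 6); Column gets 6 (best alternative 2). Neither deviates — NE.
Both III is not a NE: Row would switch to I (8 > 3).
No other cell survives both best-response checks, so there are 3 pure NE.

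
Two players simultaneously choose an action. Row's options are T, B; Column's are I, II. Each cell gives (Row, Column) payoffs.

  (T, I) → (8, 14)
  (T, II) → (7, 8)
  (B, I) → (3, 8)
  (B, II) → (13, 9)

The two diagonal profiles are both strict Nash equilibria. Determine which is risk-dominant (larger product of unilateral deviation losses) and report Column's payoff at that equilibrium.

14

At (T, I): Row loses 8 − 3 = 5 by deviating; Column loses 14 − 8 = 6. Product = 5·6 = 30.
At (B, II): Row loses 13 − 7 = 6 by deviating; Column loses 9 − 8 = 1. Product = 6·1 = 6.
30 > 6, so (T, I) is risk-dominant. Column's payoff there is 14.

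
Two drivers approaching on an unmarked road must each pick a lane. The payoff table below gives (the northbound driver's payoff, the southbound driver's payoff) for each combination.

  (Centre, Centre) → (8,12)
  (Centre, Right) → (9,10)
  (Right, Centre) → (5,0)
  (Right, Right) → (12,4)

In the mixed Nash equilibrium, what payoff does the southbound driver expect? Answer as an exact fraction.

The northbound driver mixes with probability p on Centre, chosen so the southbound driver is indifferent: 12p + 0(1−p) = 10p + 4(1−p) gives p = 2/3.
The southbound driver's expected payoff is 12·2/3 + 0·1/3 = 8.

8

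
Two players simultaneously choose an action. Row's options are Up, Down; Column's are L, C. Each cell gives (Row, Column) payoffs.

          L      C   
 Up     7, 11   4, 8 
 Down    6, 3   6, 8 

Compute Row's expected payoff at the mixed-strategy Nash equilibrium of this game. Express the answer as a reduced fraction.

6

Column mixes with probability q on L, chosen so Row is indifferent: 7q + 4(1−q) = 6q + 6(1−q) gives q = 2/3.
Row's expected payoff (from either row, since indifferent) is 7·2/3 + 4·1/3 = 6.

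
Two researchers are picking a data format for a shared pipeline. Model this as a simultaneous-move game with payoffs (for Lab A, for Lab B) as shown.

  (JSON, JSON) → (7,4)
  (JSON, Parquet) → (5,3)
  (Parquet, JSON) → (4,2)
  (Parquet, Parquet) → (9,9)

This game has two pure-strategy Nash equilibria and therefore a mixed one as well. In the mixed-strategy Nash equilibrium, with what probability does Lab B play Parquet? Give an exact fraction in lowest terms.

Lab B's mix q on JSON must make Lab A indifferent between JSON and Parquet.
Lab A's payoff from JSON: 7q + 5(1−q). From Parquet: 4q + 9(1−q).
Set equal: 3q = 4(1−q) → q = 4/7.
Probability on Parquet is 1 − 4/7 = 3/7.

3/7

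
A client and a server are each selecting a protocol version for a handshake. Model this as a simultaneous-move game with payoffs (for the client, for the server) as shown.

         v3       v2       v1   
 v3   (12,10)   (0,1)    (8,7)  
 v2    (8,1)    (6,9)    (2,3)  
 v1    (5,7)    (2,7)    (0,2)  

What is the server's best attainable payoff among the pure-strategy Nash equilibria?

Both v3 is a pure NE (the client: 12 ≥ 8; the server: 10 ≥ 7). The server gets 10.
Both v2 is a pure NE (the client: 6 ≥ 2; the server: 9 ≥ 3). The server gets 9.
Every other cell has a profitable deviation for at least one player. Highest of {10, 9} is 10.

10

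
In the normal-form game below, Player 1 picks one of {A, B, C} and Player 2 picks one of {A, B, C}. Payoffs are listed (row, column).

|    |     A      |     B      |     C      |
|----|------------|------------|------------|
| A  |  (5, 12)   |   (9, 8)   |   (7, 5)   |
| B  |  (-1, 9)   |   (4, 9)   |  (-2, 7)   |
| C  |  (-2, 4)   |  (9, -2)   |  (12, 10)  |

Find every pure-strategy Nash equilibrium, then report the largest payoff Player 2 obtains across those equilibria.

Both A is a pure NE (Player 1: 5 ≥ -1; Player 2: 12 ≥ 8). Player 2 gets 12.
Both C is a pure NE (Player 1: 12 ≥ 7; Player 2: 10 ≥ 4). Player 2 gets 10.
Every other cell has a profitable deviation for at least one player. Highest of {12, 10} is 12.

12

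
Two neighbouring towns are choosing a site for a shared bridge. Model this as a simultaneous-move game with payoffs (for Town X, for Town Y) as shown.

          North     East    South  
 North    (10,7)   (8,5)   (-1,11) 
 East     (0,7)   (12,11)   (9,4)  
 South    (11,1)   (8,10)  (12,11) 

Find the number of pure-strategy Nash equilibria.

Both East: Town X gets 12 (best alternative 8); Town Y gets 11 (best alternative 7). Neither deviates — NE.
Both South: Town X gets 12 (best alternative 9); Town Y gets 11 (best alternative 10). Neither deviates — NE.
Both North is not a NE: Town X would switch to South (11 > 10).
No other cell survives both best-response checks, so there are 2 pure NE.

2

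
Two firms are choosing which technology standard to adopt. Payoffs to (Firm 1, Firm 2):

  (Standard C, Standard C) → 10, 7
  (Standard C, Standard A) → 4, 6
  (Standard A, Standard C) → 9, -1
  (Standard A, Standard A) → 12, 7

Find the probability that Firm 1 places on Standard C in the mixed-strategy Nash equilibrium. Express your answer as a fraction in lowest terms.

8/9

Firm 1's mix p on Standard C must make Firm 2 indifferent between Standard C and Standard A.
Firm 2's payoff from Standard C: 7p + (-1)(1−p). From Standard A: 6p + 7(1−p).
Set equal: 1p = 8(1−p) → p = 8/9.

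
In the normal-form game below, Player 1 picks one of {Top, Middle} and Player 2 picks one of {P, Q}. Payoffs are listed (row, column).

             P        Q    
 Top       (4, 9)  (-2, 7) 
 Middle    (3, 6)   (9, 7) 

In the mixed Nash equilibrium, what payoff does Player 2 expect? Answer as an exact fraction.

Player 1 mixes with probability p on Top, chosen so Player 2 is indifferent: 9p + 6(1−p) = 7p + 7(1−p) gives p = 1/3.
Player 2's expected payoff is 9·1/3 + 6·2/3 = 7.

7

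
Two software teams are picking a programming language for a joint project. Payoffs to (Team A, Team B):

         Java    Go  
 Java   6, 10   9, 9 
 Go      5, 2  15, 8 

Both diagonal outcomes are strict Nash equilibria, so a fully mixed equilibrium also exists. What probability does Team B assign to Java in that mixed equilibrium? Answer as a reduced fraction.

6/7

Team B's mix q on Java must make Team A indifferent between Java and Go.
Team A's payoff from Java: 6q + 9(1−q). From Go: 5q + 15(1−q).
Set equal: 1q = 6(1−q) → q = 6/7.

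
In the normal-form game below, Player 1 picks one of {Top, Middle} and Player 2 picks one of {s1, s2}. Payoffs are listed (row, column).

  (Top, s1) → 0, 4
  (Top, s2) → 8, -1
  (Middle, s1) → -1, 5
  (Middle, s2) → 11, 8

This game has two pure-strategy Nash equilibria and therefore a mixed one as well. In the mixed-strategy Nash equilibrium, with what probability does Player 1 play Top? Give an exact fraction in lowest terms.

Player 1's mix p on Top must make Player 2 indifferent between s1 and s2.
Player 2's payoff from s1: 4p + 5(1−p). From s2: (-1)p + 8(1−p).
Set equal: 5p = 3(1−p) → p = 3/8.

3/8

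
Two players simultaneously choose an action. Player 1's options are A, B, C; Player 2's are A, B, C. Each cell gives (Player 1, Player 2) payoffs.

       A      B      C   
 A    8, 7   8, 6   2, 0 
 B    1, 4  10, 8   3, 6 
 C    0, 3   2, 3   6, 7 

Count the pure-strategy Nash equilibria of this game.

Both A: Player 1 gets 8 (best alternative 1); Player 2 gets 7 (best alternative 6). Neither deviates — NE.
Both B: Player 1 gets 10 (best alternative 8); Player 2 gets 8 (best alternative 6). Neither deviates — NE.
Both C: Player 1 gets 6 (best alternative 3); Player 2 gets 7 (best alternative 3). Neither deviates — NE.
(A, C) is not a NE: Player 1 would switch to C (6 > 2).
No other cell survives both best-response checks, so there are 3 pure NE.

3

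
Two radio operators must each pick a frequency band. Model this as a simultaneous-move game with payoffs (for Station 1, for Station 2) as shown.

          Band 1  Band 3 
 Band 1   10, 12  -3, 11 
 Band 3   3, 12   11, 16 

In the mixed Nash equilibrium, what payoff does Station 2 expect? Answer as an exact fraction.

12

Station 1 mixes with probability p on Band 1, chosen so Station 2 is indifferent: 12p + 12(1−p) = 11p + 16(1−p) gives p = 4/5.
Station 2's expected payoff is 12·4/5 + 12·1/5 = 12.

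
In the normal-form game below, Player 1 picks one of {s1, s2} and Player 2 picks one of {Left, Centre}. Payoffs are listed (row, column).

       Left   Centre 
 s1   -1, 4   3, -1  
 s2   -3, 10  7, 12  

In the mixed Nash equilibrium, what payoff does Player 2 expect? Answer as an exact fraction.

Player 1 mixes with probability p on s1, chosen so Player 2 is indifferent: 4p + 10(1−p) = (-1)p + 12(1−p) gives p = 2/7.
Player 2's expected payoff is 4·2/7 + 10·5/7 = 58/7.

58/7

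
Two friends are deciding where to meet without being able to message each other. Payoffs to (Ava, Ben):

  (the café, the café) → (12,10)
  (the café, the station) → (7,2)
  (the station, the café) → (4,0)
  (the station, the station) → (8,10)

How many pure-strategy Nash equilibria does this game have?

2

Both the café: Ava gets 12 (best alternative 4); Ben gets 10 (best alternative 2). Neither deviates — NE.
Both the station: Ava gets 8 (best alternative 7); Ben gets 10 (best alternative 0). Neither deviates — NE.
(the station, the café) is not a NE: Ava would switch to the café (12 > 4).
No other cell survives both best-response checks, so there are 2 pure NE.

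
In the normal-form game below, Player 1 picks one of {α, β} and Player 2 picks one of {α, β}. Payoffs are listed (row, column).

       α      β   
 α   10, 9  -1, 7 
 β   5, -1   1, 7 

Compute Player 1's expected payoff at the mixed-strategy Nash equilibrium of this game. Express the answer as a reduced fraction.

15/7

Player 2 mixes with probability q on α, chosen so Player 1 is indifferent: 10q + (-1)(1−q) = 5q + 1(1−q) gives q = 2/7.
Player 1's expected payoff (from either row, since indifferent) is 10·2/7 + (-1)·5/7 = 15/7.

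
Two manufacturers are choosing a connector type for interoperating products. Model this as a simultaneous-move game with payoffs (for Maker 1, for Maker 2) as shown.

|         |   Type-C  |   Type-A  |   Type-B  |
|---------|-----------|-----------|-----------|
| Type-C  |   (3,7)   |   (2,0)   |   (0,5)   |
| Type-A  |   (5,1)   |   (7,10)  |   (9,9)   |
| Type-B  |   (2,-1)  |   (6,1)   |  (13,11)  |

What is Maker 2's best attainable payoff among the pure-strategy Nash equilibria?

11

Both Type-A is a pure NE (Maker 1: 7 ≥ 6; Maker 2: 10 ≥ 9). Maker 2 gets 10.
Both Type-B is a pure NE (Maker 1: 13 ≥ 9; Maker 2: 11 ≥ 1). Maker 2 gets 11.
Every other cell has a profitable deviation for at least one player. Highest of {10, 11} is 11.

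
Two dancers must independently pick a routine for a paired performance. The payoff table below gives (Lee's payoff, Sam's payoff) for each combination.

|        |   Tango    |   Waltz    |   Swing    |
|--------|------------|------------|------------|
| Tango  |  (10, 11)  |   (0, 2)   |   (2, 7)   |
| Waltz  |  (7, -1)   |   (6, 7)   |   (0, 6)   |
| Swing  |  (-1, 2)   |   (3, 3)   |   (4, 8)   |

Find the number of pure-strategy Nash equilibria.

3

Both Tango: Lee gets 10 (best alternative 7); Sam gets 11 (best alternative 7). Neither deviates — NE.
Both Waltz: Lee gets 6 (best alternative 3); Sam gets 7 (best alternative 6). Neither deviates — NE.
Both Swing: Lee gets 4 (best alternative 2); Sam gets 8 (best alternative 3). Neither deviates — NE.
(Swing, Tango) is not a NE: Lee would switch to Tango (10 > -1).
No other cell survives both best-response checks, so there are 3 pure NE.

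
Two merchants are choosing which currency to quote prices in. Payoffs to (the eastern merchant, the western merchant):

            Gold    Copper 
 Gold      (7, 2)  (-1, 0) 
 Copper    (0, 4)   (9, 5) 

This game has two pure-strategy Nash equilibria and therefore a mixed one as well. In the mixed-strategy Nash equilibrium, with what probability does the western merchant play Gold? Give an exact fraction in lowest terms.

The western merchant's mix q on Gold must make the eastern merchant indifferent between Gold and Copper.
The eastern merchant's payoff from Gold: 7q + (-1)(1−q). From Copper: 0q + 9(1−q).
Set equal: 7q = 10(1−q) → q = 10/17.

10/17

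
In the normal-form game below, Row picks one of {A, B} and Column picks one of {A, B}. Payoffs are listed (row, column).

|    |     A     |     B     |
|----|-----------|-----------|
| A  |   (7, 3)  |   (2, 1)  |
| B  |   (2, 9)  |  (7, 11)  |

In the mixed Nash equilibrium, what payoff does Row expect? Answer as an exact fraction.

Column mixes with probability q on A, chosen so Row is indifferent: 7q + 2(1−q) = 2q + 7(1−q) gives q = 1/2.
Row's expected payoff (from either row, since indifferent) is 7·1/2 + 2·1/2 = 9/2.

9/2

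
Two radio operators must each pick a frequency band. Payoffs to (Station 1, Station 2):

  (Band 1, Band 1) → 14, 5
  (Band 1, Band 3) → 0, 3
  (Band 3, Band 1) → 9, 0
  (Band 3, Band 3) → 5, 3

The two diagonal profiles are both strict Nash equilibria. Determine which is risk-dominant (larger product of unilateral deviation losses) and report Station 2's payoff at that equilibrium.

At both Band 1: Station 1 loses 14 − 9 = 5 by deviating; Station 2 loses 5 − 3 = 2. Product = 5·2 = 10.
At both Band 3: Station 1 loses 5 − 0 = 5 by deviating; Station 2 loses 3 − 0 = 3. Product = 5·3 = 15.
15 > 10, so both Band 3 is risk-dominant. Station 2's payoff there is 3.

3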